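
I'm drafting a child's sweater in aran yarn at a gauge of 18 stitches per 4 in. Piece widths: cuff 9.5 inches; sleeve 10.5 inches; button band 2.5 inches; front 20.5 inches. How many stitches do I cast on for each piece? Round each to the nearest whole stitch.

Rate = 18/4 = 4.5 sts per in.
cuff: 9.5 × 4.5 = 42.75 → 43.
sleeve: 10.5 × 4.5 = 47.25 → 47.
button band: 2.5 × 4.5 = 11.25 → 11.
front: 20.5 × 4.5 = 92.25 → 92.

cuff 43; sleeve 47; button band 11; front 92.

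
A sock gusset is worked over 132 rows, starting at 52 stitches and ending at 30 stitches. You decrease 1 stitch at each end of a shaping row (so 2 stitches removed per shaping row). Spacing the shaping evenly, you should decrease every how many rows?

Stitches to remove: |30 − 52| = 22.
Shaping rows needed: 22 / 2 = 11.
132 rows / 11 = every 12 rows.

Decrease every 12th row.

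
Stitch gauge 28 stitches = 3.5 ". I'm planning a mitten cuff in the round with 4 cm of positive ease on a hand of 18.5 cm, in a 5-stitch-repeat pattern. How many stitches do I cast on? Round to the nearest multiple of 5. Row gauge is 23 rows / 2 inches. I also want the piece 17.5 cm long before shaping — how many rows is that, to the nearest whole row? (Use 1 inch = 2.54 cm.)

Finished = 18.5 + 4 = 22.5 cm.
22.5 cm × 1/2.54 = 8.86 inches.
28/3.5 = 8 sts per in; 8.86 × 8 = 70.87 sts.
Nearest multiple of 5 → 70.
17.5 cm = 6.89 inches; × 11.5 = 79.23 → 79 rows.

Cast on 70 stitches; work 79 rows.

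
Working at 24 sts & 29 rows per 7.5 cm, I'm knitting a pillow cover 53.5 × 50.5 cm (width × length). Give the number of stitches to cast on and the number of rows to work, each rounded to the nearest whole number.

Cast on 171 stitches and work 195 rows.

Stitch gauge = 24/7.5 = 3.2 sts/cm; 53.5 × 3.2 = 171.20 → 171 sts.
Row gauge = 29/7.5 = 3.867 rows/cm; 50.5 × 3.867 = 195.27 → 195 rows.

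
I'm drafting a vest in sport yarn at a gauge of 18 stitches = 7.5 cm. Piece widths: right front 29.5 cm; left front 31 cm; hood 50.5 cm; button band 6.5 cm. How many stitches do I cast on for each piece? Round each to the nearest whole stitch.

right front 71; left front 74; hood 121; button band 16.

Rate = 18/7.5 = 2.4 sts per cm.
right front: 29.5 × 2.4 = 70.80 → 71.
left front: 31 × 2.4 = 74.40 → 74.
hood: 50.5 × 2.4 = 121.20 → 121.
button band: 6.5 × 2.4 = 15.60 → 16.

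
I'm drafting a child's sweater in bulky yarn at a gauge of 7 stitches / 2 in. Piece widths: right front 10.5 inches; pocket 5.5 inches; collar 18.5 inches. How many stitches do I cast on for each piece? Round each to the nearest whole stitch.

Rate = 7/2 = 3.5 sts per in.
right front: 10.5 × 3.5 = 36.75 → 37.
pocket: 5.5 × 3.5 = 19.25 → 19.
collar: 18.5 × 3.5 = 64.75 → 65.

right front 37; pocket 19; collar 65.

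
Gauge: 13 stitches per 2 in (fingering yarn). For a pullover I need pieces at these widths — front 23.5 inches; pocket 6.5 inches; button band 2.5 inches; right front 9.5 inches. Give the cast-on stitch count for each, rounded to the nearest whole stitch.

Rate = 13/2 = 6.5 sts per in.
front: 23.5 × 6.5 = 152.75 → 153.
pocket: 6.5 × 6.5 = 42.25 → 42.
button band: 2.5 × 6.5 = 16.25 → 16.
right front: 9.5 × 6.5 = 61.75 → 62.

front 153; pocket 42; button band 16; right front 62.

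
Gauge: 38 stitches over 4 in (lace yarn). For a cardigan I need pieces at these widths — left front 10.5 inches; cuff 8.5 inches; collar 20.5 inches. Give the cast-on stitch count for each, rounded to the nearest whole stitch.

left front 100; cuff 81; collar 195.

Rate = 38/4 = 9.5 sts per in.
left front: 10.5 × 9.5 = 99.75 → 100.
cuff: 8.5 × 9.5 = 80.75 → 81.
collar: 20.5 × 9.5 = 194.75 → 195.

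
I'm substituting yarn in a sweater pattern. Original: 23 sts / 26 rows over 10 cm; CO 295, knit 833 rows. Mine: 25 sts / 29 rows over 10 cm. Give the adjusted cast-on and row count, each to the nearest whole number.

Stitches: 295 × 25/23 = 320.65 → 321.
Rows: 833 × 29/26 = 929.12 → 929.

Cast on 321 stitches; work 929 rows.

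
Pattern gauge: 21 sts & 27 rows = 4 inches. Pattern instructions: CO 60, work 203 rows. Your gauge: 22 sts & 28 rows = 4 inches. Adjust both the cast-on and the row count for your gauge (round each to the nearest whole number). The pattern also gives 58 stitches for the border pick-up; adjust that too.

Stitches: 60 × 22/21 = 62.86 → 63.
Rows: 203 × 28/27 = 210.52 → 211.
border pick-up: 58 × 22/21 = 60.76 → 61.

Cast on 63 stitches; work 211 rows; border pick-up 61 stitches.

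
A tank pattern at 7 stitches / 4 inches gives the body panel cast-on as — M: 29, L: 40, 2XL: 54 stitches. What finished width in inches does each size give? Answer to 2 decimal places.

M 16.57 inches; L 22.86 inches; 2XL 30.86 inches.

7/4 = 1.75 sts per in.
M: 29 / 1.75 = 16.571 → 16.57 in.
L: 40 / 1.75 = 22.857 → 22.86 in.
2XL: 54 / 1.75 = 30.857 → 30.86 in.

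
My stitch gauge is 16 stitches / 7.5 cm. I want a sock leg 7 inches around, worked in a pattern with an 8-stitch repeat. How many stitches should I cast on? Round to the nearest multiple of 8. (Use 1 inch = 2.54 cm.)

7 in = 7 × 2.54 = 17.78 cm.
16 / 7.5 = 2.133 sts/cm.
17.78 × 2.133 = 37.93 sts.
→ 40.

Cast on 40 stitches.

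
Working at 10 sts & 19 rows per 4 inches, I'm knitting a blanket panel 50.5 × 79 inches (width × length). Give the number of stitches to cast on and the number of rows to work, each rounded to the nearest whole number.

Cast on 126 stitches and work 375 rows.

Stitch gauge = 10/4 = 2.5 sts/in; 50.5 × 2.5 = 126.25 → 126 sts.
Row gauge = 19/4 = 4.75 rows/in; 79 × 4.75 = 375.25 → 375 rows.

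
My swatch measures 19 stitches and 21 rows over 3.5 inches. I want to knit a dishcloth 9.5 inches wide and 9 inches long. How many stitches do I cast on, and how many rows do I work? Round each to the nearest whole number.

Stitch gauge = 19/3.5 = 5.429 sts/in; 9.5 × 5.429 = 51.57 → 52 sts.
Row gauge = 21/3.5 = 6 rows/in; 9 × 6 = 54.00 → 54 rows.

Cast on 52 stitches and work 54 rows.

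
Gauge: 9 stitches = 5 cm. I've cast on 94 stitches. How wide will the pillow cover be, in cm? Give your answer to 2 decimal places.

52.22 cm.

9 stitches / 5 cm = 1.8 stitches per cm.
94 / 1.8 = 52.222 cm.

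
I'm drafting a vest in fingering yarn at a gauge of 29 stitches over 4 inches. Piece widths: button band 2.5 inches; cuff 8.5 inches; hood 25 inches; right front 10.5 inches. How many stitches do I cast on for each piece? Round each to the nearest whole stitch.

button band 18; cuff 62; hood 181; right front 76.

Rate = 29/4 = 7.25 sts per in.
button band: 2.5 × 7.25 = 18.12 → 18.
cuff: 8.5 × 7.25 = 61.62 → 62.
hood: 25 × 7.25 = 181.25 → 181.
right front: 10.5 × 7.25 = 76.12 → 76.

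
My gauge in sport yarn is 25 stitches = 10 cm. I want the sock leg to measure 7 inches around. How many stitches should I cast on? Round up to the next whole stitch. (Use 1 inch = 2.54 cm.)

7 in = 17.78 cm.
25 stitches / 10 cm = 2.5 stitches per cm.
17.78 × 2.5 = 44.45 stitches.
Round up → 45.

45 stitches.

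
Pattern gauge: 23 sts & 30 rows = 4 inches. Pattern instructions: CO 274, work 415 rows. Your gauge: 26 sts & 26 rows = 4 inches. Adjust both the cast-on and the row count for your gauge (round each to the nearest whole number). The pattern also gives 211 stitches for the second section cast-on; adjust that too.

Stitches: 274 × 26/23 = 309.74 → 310.
Rows: 415 × 26/30 = 359.67 → 360.
second section cast-on: 211 × 26/23 = 238.52 → 239.

Cast on 310 stitches; work 360 rows; second section cast-on 239 stitches.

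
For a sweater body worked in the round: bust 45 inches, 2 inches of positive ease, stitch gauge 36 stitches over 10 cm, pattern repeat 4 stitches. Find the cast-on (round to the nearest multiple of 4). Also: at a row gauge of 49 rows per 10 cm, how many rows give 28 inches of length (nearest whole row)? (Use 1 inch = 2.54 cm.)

Cast on 428 stitches; work 348 rows.

Finished = 45 + 2 = 47 inches.
47 inches × 2.54 = 119.38 cm.
36/10 = 3.6 sts per cm; 119.38 × 3.6 = 429.77 sts.
Nearest multiple of 4 → 428.
28 inches = 71.12 cm; × 4.9 = 348.49 → 348 rows.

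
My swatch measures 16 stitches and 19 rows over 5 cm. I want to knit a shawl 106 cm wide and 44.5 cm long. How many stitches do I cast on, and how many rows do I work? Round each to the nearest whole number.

Stitch gauge = 16/5 = 3.2 sts/cm; 106 × 3.2 = 339.20 → 339 sts.
Row gauge = 19/5 = 3.8 rows/cm; 44.5 × 3.8 = 169.10 → 169 rows.

Cast on 339 stitches and work 169 rows.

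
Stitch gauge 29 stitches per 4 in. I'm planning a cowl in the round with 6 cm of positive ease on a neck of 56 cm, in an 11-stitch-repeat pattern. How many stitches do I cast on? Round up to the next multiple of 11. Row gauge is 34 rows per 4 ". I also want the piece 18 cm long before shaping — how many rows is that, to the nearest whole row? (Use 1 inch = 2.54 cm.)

Finished = 56 + 6 = 62 cm.
62 cm × 1/2.54 = 24.41 inches.
29/4 = 7.25 sts per in; 24.41 × 7.25 = 176.97 sts.
Next multiple of 11 → 187.
18 cm = 7.09 inches; × 8.5 = 60.24 → 60 rows.

Cast on 187 stitches; work 60 rows.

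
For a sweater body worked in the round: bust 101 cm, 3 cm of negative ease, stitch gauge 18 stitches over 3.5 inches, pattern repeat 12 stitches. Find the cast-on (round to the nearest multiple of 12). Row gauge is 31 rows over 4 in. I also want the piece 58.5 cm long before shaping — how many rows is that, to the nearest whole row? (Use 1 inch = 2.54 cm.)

Cast on 204 stitches; work 178 rows.

Finished = 101 − 3 = 98 cm.
98 cm × 1/2.54 = 38.58 inches.
18/3.5 = 5.143 sts per in; 38.58 × 5.143 = 198.43 sts.
Nearest multiple of 12 → 204.
58.5 cm = 23.03 inches; × 7.75 = 178.49 → 178 rows.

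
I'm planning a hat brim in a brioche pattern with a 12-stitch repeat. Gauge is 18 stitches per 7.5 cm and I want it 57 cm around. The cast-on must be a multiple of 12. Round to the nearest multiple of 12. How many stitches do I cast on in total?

CO 132 sts.

18 / 7.5 = 2.4 sts per cm.
57 × 2.4 = 136.80 sts.
Nearest multiple of 12: 132.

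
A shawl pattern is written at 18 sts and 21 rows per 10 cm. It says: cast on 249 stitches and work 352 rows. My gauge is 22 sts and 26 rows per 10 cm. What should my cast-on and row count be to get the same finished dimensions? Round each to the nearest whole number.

Stitches: 249 × 22/18 = 304.33 → 304.
Rows: 352 × 26/21 = 435.81 → 436.

Cast on 304 stitches; work 436 rows.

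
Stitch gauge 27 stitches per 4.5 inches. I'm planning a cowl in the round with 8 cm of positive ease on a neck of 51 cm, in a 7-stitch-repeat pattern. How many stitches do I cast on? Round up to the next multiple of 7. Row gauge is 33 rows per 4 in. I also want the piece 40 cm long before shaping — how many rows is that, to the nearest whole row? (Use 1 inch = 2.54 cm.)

Finished = 51 + 8 = 59 cm.
59 cm × 1/2.54 = 23.23 inches.
27/4.5 = 6 sts per in; 23.23 × 6 = 139.37 sts.
Next multiple of 7 → 140.
40 cm = 15.75 inches; × 8.25 = 129.92 → 130 rows.

Cast on 140 stitches; work 130 rows.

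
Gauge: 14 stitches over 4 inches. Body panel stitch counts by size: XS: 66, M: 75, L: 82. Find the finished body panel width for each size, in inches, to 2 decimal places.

14/4 = 3.5 sts per in.
XS: 66 / 3.5 = 18.857 → 18.86 in.
M: 75 / 3.5 = 21.429 → 21.43 in.
L: 82 / 3.5 = 23.429 → 23.43 in.

XS 18.86 inches; M 21.43 inches; L 23.43 inches.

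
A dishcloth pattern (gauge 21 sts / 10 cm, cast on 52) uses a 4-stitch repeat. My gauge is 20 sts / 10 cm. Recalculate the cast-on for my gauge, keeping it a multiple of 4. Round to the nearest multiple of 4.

Cast on 48 stitches.

52 × 20 / 21 = 49.52.
Nearest multiple of 4: 48.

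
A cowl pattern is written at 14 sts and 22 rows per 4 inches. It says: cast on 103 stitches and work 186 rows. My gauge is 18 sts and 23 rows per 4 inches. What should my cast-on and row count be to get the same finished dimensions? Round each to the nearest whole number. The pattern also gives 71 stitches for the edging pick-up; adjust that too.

Stitches: 103 × 18/14 = 132.43 → 132.
Rows: 186 × 23/22 = 194.45 → 194.
edging pick-up: 71 × 18/14 = 91.29 → 91.

Cast on 132 stitches; work 194 rows; edging pick-up 91 stitches.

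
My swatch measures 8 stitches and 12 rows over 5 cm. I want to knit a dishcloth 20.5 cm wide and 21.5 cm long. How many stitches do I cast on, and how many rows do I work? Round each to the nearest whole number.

Stitch gauge = 8/5 = 1.6 sts/cm; 20.5 × 1.6 = 32.80 → 33 sts.
Row gauge = 12/5 = 2.4 rows/cm; 21.5 × 2.4 = 51.60 → 52 rows.

Cast on 33 stitches and work 52 rows.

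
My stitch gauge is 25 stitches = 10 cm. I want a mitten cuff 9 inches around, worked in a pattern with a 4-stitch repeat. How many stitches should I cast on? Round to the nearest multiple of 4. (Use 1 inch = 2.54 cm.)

Cast on 56 stitches.

9 in = 9 × 2.54 = 22.86 cm.
25 / 10 = 2.5 sts/cm.
22.86 × 2.5 = 57.15 sts.
→ 56.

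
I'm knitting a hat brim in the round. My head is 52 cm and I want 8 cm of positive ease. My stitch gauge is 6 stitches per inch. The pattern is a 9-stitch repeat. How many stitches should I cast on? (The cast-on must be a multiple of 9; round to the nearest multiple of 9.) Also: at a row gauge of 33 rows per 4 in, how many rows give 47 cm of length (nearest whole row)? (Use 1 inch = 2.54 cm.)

Finished = 52 + 8 = 60 cm.
60 cm × 1/2.54 = 23.62 inches.
6/1 = 6 sts per in; 23.62 × 6 = 141.73 sts.
Nearest multiple of 9 → 144.
47 cm = 18.50 inches; × 8.25 = 152.66 → 153 rows.

Cast on 144 stitches; work 153 rows.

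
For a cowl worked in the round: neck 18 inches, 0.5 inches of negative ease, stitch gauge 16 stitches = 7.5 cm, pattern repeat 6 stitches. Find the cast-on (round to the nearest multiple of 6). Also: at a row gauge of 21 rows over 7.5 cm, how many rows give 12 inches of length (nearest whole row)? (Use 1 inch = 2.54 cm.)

Finished = 18 − 0.5 = 17.5 inches.
17.5 inches × 2.54 = 44.45 cm.
16/7.5 = 2.133 sts per cm; 44.45 × 2.133 = 94.83 sts.
Nearest multiple of 6 → 96.
12 inches = 30.48 cm; × 2.8 = 85.34 → 85 rows.

Cast on 96 stitches; work 85 rows.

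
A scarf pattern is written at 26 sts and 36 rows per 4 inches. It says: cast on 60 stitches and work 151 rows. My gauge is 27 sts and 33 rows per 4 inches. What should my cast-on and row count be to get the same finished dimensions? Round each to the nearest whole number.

Cast on 62 stitches; work 138 rows.

Stitches: 60 × 27/26 = 62.31 → 62.
Rows: 151 × 33/36 = 138.42 → 138.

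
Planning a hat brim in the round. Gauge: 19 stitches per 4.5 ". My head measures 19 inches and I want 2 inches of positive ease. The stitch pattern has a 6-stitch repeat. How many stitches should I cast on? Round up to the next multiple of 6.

Finished = 19 + 2 = 21 inches.
19 / 4.5 = 4.222 sts/in.
21 × 4.222 = 88.67 sts.
Next multiple of 6: 90.

90 stitches.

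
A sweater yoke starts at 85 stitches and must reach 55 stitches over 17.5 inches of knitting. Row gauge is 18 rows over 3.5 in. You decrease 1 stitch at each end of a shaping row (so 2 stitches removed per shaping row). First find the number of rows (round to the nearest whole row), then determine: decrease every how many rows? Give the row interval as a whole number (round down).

Decrease every 6th row.

Rows = 17.5 × 5.143 = 90.0 → 90 rows.
Stitches to remove: 30 → 15 shaping rows (at 2 st each).
90 / 15 = 6.00 → every 6 rows.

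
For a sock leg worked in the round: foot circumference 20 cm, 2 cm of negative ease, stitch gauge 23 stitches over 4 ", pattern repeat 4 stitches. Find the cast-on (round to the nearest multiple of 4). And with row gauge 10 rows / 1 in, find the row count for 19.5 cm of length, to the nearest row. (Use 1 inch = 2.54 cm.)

Finished = 20 − 2 = 18 cm.
18 cm × 1/2.54 = 7.09 inches.
23/4 = 5.75 sts per in; 7.09 × 5.75 = 40.75 sts.
Nearest multiple of 4 → 40.
19.5 cm = 7.68 inches; × 10 = 76.77 → 77 rows.

Cast on 40 stitches; work 77 rows.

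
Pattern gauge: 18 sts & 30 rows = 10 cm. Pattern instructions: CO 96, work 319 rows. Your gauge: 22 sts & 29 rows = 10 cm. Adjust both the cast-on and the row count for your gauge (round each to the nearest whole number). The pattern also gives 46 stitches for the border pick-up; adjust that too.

Stitches: 96 × 22/18 = 117.33 → 117.
Rows: 319 × 29/30 = 308.37 → 308.
border pick-up: 46 × 22/18 = 56.22 → 56.

Cast on 117 stitches; work 308 rows; border pick-up 56 stitches.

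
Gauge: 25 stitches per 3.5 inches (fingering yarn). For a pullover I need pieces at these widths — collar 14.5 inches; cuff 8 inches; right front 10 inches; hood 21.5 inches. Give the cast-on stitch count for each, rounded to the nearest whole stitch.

collar 104; cuff 57; right front 71; hood 154.

Rate = 25/3.5 = 7.143 sts per in.
collar: 14.5 × 7.143 = 103.57 → 104.
cuff: 8 × 7.143 = 57.14 → 57.
right front: 10 × 7.143 = 71.43 → 71.
hood: 21.5 × 7.143 = 153.57 → 154.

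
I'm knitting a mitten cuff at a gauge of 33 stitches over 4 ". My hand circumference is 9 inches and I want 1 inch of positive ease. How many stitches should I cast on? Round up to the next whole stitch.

Finished = 9 + 1 = 10 in.
33 / 4 = 8.25 sts per inch.
10.00 × 8.25 = 82.50 sts.
→ 83 sts.

Cast on 83 stitches.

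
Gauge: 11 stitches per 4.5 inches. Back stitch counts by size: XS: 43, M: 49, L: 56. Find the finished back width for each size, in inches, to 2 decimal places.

XS 17.59 inches; M 20.05 inches; L 22.91 inches.

11/4.5 = 2.444 sts per in.
XS: 43 / 2.444 = 17.591 → 17.59 in.
M: 49 / 2.444 = 20.045 → 20.05 in.
L: 56 / 2.444 = 22.909 → 22.91 in.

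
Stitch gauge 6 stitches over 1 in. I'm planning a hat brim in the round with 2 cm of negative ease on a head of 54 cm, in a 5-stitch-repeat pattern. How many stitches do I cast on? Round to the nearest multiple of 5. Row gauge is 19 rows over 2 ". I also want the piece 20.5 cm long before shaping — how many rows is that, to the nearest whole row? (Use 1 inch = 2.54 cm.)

Finished = 54 − 2 = 52 cm.
52 cm × 1/2.54 = 20.47 inches.
6/1 = 6 sts per in; 20.47 × 6 = 122.83 sts.
Nearest multiple of 5 → 125.
20.5 cm = 8.07 inches; × 9.5 = 76.67 → 77 rows.

Cast on 125 stitches; work 77 rows.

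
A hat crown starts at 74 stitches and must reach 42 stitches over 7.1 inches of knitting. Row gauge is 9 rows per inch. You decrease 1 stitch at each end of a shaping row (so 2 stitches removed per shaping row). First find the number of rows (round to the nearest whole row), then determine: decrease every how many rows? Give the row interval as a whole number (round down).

Decrease every 4th row.

Rows = 7.1 × 9 = 63.9 → 64 rows.
Stitches to remove: 32 → 16 shaping rows (at 2 st each).
64 / 16 = 4.00 → every 4 rows.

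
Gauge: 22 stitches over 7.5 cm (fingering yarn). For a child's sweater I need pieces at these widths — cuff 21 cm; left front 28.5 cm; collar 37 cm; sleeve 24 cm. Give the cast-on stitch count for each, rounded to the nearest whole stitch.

Rate = 22/7.5 = 2.933 sts per cm.
cuff: 21 × 2.933 = 61.60 → 62.
left front: 28.5 × 2.933 = 83.60 → 84.
collar: 37 × 2.933 = 108.53 → 109.
sleeve: 24 × 2.933 = 70.40 → 70.

cuff 62; left front 84; collar 109; sleeve 70.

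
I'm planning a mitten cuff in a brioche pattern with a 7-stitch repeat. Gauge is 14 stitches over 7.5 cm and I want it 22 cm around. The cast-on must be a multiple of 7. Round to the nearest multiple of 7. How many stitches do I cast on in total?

42 stitches.

14 / 7.5 = 1.867 sts per cm.
22 × 1.867 = 41.07 sts.
Nearest multiple of 7: 42.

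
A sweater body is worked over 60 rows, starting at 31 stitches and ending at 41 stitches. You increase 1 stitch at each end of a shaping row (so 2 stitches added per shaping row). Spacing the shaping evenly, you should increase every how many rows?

Stitches to add: |41 − 31| = 10.
Shaping rows needed: 10 / 2 = 5.
60 rows / 5 = every 12 rows.

Increase every 12th row.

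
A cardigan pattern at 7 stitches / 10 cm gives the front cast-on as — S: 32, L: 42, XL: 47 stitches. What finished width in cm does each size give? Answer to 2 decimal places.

S 45.71 cm; L 60.00 cm; XL 67.14 cm.

7/10 = 0.7 sts per cm.
S: 32 / 0.7 = 45.714 → 45.71 cm.
L: 42 / 0.7 = 60.000 → 60.00 cm.
XL: 47 / 0.7 = 67.143 → 67.14 cm.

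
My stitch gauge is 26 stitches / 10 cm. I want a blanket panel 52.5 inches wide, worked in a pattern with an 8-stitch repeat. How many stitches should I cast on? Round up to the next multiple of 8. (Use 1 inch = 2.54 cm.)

352 stitches.

52.5 in = 52.5 × 2.54 = 133.35 cm.
26 / 10 = 2.6 sts/cm.
133.35 × 2.6 = 346.71 sts.
→ 352.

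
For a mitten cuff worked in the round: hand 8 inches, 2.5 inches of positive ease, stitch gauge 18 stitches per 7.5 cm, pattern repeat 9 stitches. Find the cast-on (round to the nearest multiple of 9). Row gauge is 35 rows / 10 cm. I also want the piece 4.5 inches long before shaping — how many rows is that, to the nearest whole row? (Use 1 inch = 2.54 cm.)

Finished = 8 + 2.5 = 10.5 inches.
10.5 inches × 2.54 = 26.67 cm.
18/7.5 = 2.4 sts per cm; 26.67 × 2.4 = 64.01 sts.
Nearest multiple of 9 → 63.
4.5 inches = 11.43 cm; × 3.5 = 40.01 → 40 rows.

Cast on 63 stitches; work 40 rows.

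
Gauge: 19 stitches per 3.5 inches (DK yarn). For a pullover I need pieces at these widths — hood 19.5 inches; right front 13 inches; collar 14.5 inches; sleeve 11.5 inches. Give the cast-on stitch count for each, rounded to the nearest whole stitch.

Rate = 19/3.5 = 5.429 sts per in.
hood: 19.5 × 5.429 = 105.86 → 106.
right front: 13 × 5.429 = 70.57 → 71.
collar: 14.5 × 5.429 = 78.71 → 79.
sleeve: 11.5 × 5.429 = 62.43 → 62.

hood 106; right front 71; collar 79; sleeve 62.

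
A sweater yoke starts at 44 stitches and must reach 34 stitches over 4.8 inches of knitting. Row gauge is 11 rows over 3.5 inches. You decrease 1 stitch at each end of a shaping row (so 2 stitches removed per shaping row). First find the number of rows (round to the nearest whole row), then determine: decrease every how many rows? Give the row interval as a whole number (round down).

Rows = 4.8 × 3.143 = 15.1 → 15 rows.
Stitches to remove: 10 → 5 shaping rows (at 2 st each).
15 / 5 = 3.00 → every 3 rows.

Decrease every 3rd row.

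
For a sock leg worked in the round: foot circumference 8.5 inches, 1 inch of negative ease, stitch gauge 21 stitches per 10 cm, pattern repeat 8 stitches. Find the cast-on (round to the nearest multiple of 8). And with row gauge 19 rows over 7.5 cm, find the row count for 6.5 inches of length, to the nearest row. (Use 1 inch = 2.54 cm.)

Cast on 40 stitches; work 42 rows.

Finished = 8.5 − 1 = 7.5 inches.
7.5 inches × 2.54 = 19.05 cm.
21/10 = 2.1 sts per cm; 19.05 × 2.1 = 40.01 sts.
Nearest multiple of 8 → 40.
6.5 inches = 16.51 cm; × 2.533 = 41.83 → 42 rows.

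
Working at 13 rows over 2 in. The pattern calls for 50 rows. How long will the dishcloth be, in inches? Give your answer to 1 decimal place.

7.7 inches.

13 rows / 2 inch = 6.5 rows per inch.
50 / 6.5 = 7.69 inches.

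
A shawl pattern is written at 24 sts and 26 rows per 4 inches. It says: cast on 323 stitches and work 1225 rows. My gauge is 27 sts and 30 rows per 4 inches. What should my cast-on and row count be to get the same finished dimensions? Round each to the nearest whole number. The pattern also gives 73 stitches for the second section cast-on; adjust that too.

Stitches: 323 × 27/24 = 363.38 → 363.
Rows: 1225 × 30/26 = 1413.46 → 1413.
second section cast-on: 73 × 27/24 = 82.12 → 82.

Cast on 363 stitches; work 1413 rows; second section cast-on 82 stitches.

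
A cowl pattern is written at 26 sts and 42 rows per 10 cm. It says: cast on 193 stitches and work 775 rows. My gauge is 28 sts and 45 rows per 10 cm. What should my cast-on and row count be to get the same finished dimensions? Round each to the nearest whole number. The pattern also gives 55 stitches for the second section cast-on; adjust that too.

Cast on 208 stitches; work 830 rows; second section cast-on 59 stitches.

Stitches: 193 × 28/26 = 207.85 → 208.
Rows: 775 × 45/42 = 830.36 → 830.
second section cast-on: 55 × 28/26 = 59.23 → 59.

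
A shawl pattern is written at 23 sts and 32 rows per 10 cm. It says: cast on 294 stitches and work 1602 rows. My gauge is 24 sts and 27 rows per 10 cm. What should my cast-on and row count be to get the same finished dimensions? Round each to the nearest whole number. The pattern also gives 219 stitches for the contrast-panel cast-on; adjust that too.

Cast on 307 stitches; work 1352 rows; contrast-panel cast-on 229 stitches.

Stitches: 294 × 24/23 = 306.78 → 307.
Rows: 1602 × 27/32 = 1351.69 → 1352.
contrast-panel cast-on: 219 × 24/23 = 228.52 → 229.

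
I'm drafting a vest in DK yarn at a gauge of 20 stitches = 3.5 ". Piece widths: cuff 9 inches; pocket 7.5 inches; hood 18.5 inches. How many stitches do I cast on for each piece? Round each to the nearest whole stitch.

Rate = 20/3.5 = 5.714 sts per in.
cuff: 9 × 5.714 = 51.43 → 51.
pocket: 7.5 × 5.714 = 42.86 → 43.
hood: 18.5 × 5.714 = 105.71 → 106.

cuff 51; pocket 43; hood 106.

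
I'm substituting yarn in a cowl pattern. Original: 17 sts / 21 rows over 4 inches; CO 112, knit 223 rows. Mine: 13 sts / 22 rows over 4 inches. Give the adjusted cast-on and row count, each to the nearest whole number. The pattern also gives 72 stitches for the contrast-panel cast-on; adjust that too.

Cast on 86 stitches; work 234 rows; contrast-panel cast-on 55 stitches.

Stitches: 112 × 13/17 = 85.65 → 86.
Rows: 223 × 22/21 = 233.62 → 234.
contrast-panel cast-on: 72 × 13/17 = 55.06 → 55.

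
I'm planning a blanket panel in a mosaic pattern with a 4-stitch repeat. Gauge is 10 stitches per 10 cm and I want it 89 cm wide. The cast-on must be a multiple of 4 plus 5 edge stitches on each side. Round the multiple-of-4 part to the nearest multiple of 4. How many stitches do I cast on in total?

10 / 10 = 1 sts per cm.
89 × 1 = 89.00 sts.
Less 10 edge sts → 79.00 for the repeat.
Nearest multiple of 4: 80.
Add back 10 edge sts → 90.

Cast on 90 stitches.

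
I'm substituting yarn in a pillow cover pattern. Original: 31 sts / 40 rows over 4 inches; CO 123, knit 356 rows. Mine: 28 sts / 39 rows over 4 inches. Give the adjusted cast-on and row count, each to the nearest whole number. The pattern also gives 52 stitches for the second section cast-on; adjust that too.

Cast on 111 stitches; work 347 rows; second section cast-on 47 stitches.

Stitches: 123 × 28/31 = 111.10 → 111.
Rows: 356 × 39/40 = 347.10 → 347.
second section cast-on: 52 × 28/31 = 46.97 → 47.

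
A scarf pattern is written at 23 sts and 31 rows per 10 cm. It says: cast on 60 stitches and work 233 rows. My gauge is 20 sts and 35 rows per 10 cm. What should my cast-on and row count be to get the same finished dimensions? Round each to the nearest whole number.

Cast on 52 stitches; work 263 rows.

Stitches: 60 × 20/23 = 52.17 → 52.
Rows: 233 × 35/31 = 263.06 → 263.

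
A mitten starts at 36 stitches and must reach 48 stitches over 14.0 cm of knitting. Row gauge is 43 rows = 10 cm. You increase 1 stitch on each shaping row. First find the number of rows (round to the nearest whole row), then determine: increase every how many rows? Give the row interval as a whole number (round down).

Increase every 5th row.

Rows = 14.0 × 4.3 = 60.2 → 60 rows.
Stitches to add: 12 → 12 shaping rows (at 1 st each).
60 / 12 = 5.00 → every 5 rows.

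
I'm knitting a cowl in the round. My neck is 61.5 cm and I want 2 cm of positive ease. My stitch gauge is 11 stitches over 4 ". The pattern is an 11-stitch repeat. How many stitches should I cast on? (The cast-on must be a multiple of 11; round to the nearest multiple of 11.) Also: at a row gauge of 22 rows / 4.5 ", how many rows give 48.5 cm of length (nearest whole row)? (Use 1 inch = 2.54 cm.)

Cast on 66 stitches; work 93 rows.

Finished = 61.5 + 2 = 63.5 cm.
63.5 cm × 1/2.54 = 25.00 inches.
11/4 = 2.75 sts per in; 25.00 × 2.75 = 68.75 sts.
Nearest multiple of 11 → 66.
48.5 cm = 19.09 inches; × 4.889 = 93.35 → 93 rows.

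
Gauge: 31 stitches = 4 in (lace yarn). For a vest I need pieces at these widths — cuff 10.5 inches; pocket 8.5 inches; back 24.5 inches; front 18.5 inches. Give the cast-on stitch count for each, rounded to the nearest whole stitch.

Rate = 31/4 = 7.75 sts per in.
cuff: 10.5 × 7.75 = 81.38 → 81.
pocket: 8.5 × 7.75 = 65.88 → 66.
back: 24.5 × 7.75 = 189.88 → 190.
front: 18.5 × 7.75 = 143.38 → 143.

cuff 81; pocket 66; back 190; front 143.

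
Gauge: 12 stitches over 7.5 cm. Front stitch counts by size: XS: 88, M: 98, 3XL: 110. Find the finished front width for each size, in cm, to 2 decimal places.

12/7.5 = 1.6 sts per cm.
XS: 88 / 1.6 = 55.000 → 55.00 cm.
M: 98 / 1.6 = 61.250 → 61.25 cm.
3XL: 110 / 1.6 = 68.750 → 68.75 cm.

XS 55.00 cm; M 61.25 cm; 3XL 68.75 cm.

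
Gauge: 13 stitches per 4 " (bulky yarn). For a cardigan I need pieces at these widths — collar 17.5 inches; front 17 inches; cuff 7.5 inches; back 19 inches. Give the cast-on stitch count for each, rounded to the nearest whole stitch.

Rate = 13/4 = 3.25 sts per in.
collar: 17.5 × 3.25 = 56.88 → 57.
front: 17 × 3.25 = 55.25 → 55.
cuff: 7.5 × 3.25 = 24.38 → 24.
back: 19 × 3.25 = 61.75 → 62.

collar 57; front 55; cuff 24; back 62.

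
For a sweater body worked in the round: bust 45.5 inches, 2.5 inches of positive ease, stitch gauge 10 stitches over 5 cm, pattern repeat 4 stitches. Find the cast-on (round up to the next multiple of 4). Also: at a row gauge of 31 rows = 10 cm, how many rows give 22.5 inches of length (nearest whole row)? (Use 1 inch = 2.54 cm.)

Finished = 45.5 + 2.5 = 48 inches.
48 inches × 2.54 = 121.92 cm.
10/5 = 2 sts per cm; 121.92 × 2 = 243.84 sts.
Next multiple of 4 → 244.
22.5 inches = 57.15 cm; × 3.1 = 177.16 → 177 rows.

Cast on 244 stitches; work 177 rows.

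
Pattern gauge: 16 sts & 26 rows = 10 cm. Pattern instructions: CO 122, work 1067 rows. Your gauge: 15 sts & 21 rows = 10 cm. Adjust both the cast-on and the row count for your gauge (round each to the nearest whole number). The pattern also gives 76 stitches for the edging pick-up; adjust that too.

Stitches: 122 × 15/16 = 114.38 → 114.
Rows: 1067 × 21/26 = 861.81 → 862.
edging pick-up: 76 × 15/16 = 71.25 → 71.

Cast on 114 stitches; work 862 rows; edging pick-up 71 stitches.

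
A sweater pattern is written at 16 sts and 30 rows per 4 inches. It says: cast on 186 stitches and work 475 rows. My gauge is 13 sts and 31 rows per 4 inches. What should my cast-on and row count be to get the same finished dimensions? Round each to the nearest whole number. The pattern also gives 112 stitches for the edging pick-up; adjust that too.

Stitches: 186 × 13/16 = 151.12 → 151.
Rows: 475 × 31/30 = 490.83 → 491.
edging pick-up: 112 × 13/16 = 91.00 → 91.

Cast on 151 stitches; work 491 rows; edging pick-up 91 stitches.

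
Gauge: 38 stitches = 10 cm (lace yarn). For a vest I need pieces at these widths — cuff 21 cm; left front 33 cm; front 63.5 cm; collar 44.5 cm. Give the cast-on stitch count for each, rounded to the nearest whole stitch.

Rate = 38/10 = 3.8 sts per cm.
cuff: 21 × 3.8 = 79.80 → 80.
left front: 33 × 3.8 = 125.40 → 125.
front: 63.5 × 3.8 = 241.30 → 241.
collar: 44.5 × 3.8 = 169.10 → 169.

cuff 80; left front 125; front 241; collar 169.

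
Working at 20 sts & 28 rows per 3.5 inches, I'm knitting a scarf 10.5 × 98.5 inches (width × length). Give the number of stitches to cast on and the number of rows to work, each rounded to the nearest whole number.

Stitch gauge = 20/3.5 = 5.714 sts/in; 10.5 × 5.714 = 60.00 → 60 sts.
Row gauge = 28/3.5 = 8 rows/in; 98.5 × 8 = 788.00 → 788 rows.

Cast on 60 stitches and work 788 rows.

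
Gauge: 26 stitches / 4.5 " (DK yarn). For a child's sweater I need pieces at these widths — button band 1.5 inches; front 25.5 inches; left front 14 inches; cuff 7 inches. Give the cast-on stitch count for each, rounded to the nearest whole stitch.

button band 9; front 147; left front 81; cuff 40.

Rate = 26/4.5 = 5.778 sts per in.
button band: 1.5 × 5.778 = 8.67 → 9.
front: 25.5 × 5.778 = 147.33 → 147.
left front: 14 × 5.778 = 80.89 → 81.
cuff: 7 × 5.778 = 40.44 → 40.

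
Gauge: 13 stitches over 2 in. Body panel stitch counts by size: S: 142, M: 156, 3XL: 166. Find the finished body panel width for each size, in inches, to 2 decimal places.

13/2 = 6.5 sts per in.
S: 142 / 6.5 = 21.846 → 21.85 in.
M: 156 / 6.5 = 24.000 → 24.00 in.
3XL: 166 / 6.5 = 25.538 → 25.54 in.

S 21.85 inches; M 24.00 inches; 3XL 25.54 inches.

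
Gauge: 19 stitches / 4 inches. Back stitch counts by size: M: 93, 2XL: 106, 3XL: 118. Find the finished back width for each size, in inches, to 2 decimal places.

M 19.58 inches; 2XL 22.32 inches; 3XL 24.84 inches.

19/4 = 4.75 sts per in.
M: 93 / 4.75 = 19.579 → 19.58 in.
2XL: 106 / 4.75 = 22.316 → 22.32 in.
3XL: 118 / 4.75 = 24.842 → 24.84 in.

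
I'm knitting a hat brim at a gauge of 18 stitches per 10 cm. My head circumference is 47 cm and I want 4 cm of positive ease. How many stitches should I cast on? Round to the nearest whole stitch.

CO 92 sts.

Finished = 47 + 4 = 51 cm.
18 / 10 = 1.8 sts per cm.
51.00 × 1.8 = 91.80 sts.
→ 92 sts.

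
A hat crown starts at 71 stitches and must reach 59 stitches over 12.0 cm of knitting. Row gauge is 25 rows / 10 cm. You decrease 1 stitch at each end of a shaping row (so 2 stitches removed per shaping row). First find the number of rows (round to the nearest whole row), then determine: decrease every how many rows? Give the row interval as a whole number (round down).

Rows = 12.0 × 2.5 = 30.0 → 30 rows.
Stitches to remove: 12 → 6 shaping rows (at 2 st each).
30 / 6 = 5.00 → every 5 rows.

Decrease every 5th row.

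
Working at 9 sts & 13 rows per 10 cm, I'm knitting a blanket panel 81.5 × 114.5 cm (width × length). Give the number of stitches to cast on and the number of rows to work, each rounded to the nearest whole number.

Cast on 73 stitches and work 149 rows.

Stitch gauge = 9/10 = 0.9 sts/cm; 81.5 × 0.9 = 73.35 → 73 sts.
Row gauge = 13/10 = 1.3 rows/cm; 114.5 × 1.3 = 148.85 → 149 rows.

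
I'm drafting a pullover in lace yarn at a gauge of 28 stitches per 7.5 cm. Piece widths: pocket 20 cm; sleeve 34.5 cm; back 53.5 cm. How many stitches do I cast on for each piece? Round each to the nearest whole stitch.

Rate = 28/7.5 = 3.733 sts per cm.
pocket: 20 × 3.733 = 74.67 → 75.
sleeve: 34.5 × 3.733 = 128.80 → 129.
back: 53.5 × 3.733 = 199.73 → 200.

pocket 75; sleeve 129; back 200.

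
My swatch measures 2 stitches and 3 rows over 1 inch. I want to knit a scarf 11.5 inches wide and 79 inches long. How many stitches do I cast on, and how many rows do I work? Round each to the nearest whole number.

Cast on 23 stitches and work 237 rows.

Stitch gauge = 2/1 = 2 sts/in; 11.5 × 2 = 23.00 → 23 sts.
Row gauge = 3/1 = 3 rows/in; 79 × 3 = 237.00 → 237 rows.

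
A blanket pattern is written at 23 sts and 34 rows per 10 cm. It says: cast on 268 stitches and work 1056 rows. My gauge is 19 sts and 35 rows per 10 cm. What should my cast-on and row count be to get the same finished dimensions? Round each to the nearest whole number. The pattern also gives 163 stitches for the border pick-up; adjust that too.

Cast on 221 stitches; work 1087 rows; border pick-up 135 stitches.

Stitches: 268 × 19/23 = 221.39 → 221.
Rows: 1056 × 35/34 = 1087.06 → 1087.
border pick-up: 163 × 19/23 = 134.65 → 135.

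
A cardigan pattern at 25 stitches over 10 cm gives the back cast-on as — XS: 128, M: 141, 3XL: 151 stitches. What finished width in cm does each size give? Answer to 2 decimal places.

25/10 = 2.5 sts per cm.
XS: 128 / 2.5 = 51.200 → 51.20 cm.
M: 141 / 2.5 = 56.400 → 56.40 cm.
3XL: 151 / 2.5 = 60.400 → 60.40 cm.

XS 51.20 cm; M 56.40 cm; 3XL 60.40 cm.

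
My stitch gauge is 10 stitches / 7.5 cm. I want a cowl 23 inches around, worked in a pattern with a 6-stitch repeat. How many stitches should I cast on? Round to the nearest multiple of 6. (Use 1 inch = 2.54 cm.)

78 stitches.

23 in = 23 × 2.54 = 58.42 cm.
10 / 7.5 = 1.333 sts/cm.
58.42 × 1.333 = 77.89 sts.
→ 78.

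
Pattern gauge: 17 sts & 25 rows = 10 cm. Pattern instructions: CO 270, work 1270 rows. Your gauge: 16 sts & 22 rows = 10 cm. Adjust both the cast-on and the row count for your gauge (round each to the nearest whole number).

Stitches: 270 × 16/17 = 254.12 → 254.
Rows: 1270 × 22/25 = 1117.60 → 1118.

Cast on 254 stitches; work 1118 rows.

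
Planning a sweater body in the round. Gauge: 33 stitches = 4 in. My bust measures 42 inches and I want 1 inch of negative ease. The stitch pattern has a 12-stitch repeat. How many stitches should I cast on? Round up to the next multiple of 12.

Cast on 348 stitches.

Finished = 42 − 1 = 41 inches.
33 / 4 = 8.25 sts/in.
41 × 8.25 = 338.25 sts.
Next multiple of 12: 348.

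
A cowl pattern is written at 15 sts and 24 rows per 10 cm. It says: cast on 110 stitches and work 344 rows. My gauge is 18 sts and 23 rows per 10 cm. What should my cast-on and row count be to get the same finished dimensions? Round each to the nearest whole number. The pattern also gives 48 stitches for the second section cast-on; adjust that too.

Stitches: 110 × 18/15 = 132.00 → 132.
Rows: 344 × 23/24 = 329.67 → 330.
second section cast-on: 48 × 18/15 = 57.60 → 58.

Cast on 132 stitches; work 330 rows; second section cast-on 58 stitches.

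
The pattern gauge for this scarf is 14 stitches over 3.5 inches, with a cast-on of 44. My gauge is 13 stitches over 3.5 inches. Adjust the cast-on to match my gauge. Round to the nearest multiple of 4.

Scale factor = 13 / 14 = 0.929.
44 × 13 / 14 = 40.86 sts.
→ 40 sts.

CO 40 sts.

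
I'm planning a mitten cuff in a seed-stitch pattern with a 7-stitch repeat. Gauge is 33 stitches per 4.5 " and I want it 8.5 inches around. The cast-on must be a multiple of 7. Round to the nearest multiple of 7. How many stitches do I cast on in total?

33 / 4.5 = 7.333 sts per inch.
8.5 × 7.333 = 62.33 sts.
Nearest multiple of 7: 63.

63 stitches.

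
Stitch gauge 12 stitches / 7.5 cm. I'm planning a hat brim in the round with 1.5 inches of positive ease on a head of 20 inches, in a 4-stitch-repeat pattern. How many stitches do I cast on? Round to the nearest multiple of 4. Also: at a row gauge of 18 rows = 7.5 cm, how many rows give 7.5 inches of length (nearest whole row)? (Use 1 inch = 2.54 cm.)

Cast on 88 stitches; work 46 rows.

Finished = 20 + 1.5 = 21.5 inches.
21.5 inches × 2.54 = 54.61 cm.
12/7.5 = 1.6 sts per cm; 54.61 × 1.6 = 87.38 sts.
Nearest multiple of 4 → 88.
7.5 inches = 19.05 cm; × 2.4 = 45.72 → 46 rows.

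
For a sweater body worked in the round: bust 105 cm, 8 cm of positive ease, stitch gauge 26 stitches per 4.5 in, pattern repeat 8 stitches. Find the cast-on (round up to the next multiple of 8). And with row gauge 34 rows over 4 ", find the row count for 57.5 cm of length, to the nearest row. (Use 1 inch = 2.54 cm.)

Cast on 264 stitches; work 192 rows.

Finished = 105 + 8 = 113 cm.
113 cm × 1/2.54 = 44.49 inches.
26/4.5 = 5.778 sts per in; 44.49 × 5.778 = 257.04 sts.
Next multiple of 8 → 264.
57.5 cm = 22.64 inches; × 8.5 = 192.42 → 192 rows.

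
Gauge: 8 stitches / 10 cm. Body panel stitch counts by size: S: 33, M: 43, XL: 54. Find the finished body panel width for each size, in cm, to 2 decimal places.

S 41.25 cm; M 53.75 cm; XL 67.50 cm.

8/10 = 0.8 sts per cm.
S: 33 / 0.8 = 41.250 → 41.25 cm.
M: 43 / 0.8 = 53.750 → 53.75 cm.
XL: 54 / 0.8 = 67.500 → 67.50 cm.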